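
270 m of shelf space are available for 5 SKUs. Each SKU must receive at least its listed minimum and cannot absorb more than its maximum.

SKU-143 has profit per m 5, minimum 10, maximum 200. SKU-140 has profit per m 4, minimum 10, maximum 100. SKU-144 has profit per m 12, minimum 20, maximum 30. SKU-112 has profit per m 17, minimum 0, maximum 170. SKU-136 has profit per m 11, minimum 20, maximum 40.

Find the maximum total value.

3830

Meeting every minimum uses 10+10+20+0+20 = 60 m, leaving 210.
Highest profit per m first: SKU-112 17 > SKU-144 12 > SKU-136 11 > SKU-143 5 > SKU-140 4.
SKU-112: +170 to 170 (cap) ; 40 left.
SKU-144 takes 10 more to reach its cap of 30 ; 30 left.
SKU-136 takes 20 more to reach its cap of 40 ; 10 left.
SKU-143: +10 (room for 190) → 20. Pool exhausted.
Total = 5×20 + 4×10 + 12×30 + 17×170 + 11×40 = 3830.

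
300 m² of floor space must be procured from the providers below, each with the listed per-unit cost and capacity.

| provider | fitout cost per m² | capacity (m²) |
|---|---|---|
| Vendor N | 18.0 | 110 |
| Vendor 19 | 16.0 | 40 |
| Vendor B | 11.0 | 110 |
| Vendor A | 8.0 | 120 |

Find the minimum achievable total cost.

3350

Use providers in increasing cost order.
Vendor A at 8.0: take all 120 m² — 180 still needed.
Vendor B at 11.0: take all 110 m² — 70 still needed.
Vendor 19 at 16.0: take all 40 m² — 30 still needed.
Vendor N at 18.0: take 30 of its 110 — requirement met.
Cost = 120×8.0 + 110×11.0 + 40×16.0 + 30×18.0 = 3350.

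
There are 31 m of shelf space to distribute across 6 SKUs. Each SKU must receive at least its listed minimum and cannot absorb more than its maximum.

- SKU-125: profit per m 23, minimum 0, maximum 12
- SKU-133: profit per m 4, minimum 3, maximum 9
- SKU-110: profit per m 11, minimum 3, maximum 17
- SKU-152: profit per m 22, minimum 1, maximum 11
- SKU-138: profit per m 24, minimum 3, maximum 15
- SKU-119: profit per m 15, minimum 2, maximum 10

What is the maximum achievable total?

618

Meeting every minimum uses 0+3+3+1+3+2 = 12 m, leaving 19.
Order the SKUs by profit per m: SKU-138 24 > SKU-125 23 > SKU-152 22 > SKU-119 15 > SKU-110 11 > SKU-133 4.
SKU-138: +12 to 15 (cap) ; 7 left.
Only 7 left; SKU-125 takes them to reach 7.
Total = 23×7 + 4×3 + 11×3 + 22×1 + 24×15 + 15×2 = 618.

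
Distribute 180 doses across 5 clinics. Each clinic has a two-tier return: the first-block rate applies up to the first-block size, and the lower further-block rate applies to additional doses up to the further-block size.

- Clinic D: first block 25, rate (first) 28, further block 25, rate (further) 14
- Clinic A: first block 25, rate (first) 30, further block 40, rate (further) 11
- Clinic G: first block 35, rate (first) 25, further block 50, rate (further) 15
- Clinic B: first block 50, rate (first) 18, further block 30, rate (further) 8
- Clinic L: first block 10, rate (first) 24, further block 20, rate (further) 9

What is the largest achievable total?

Treat each block as its own option and order by rate: Clinic A/first 30 > Clinic D/first 28 > Clinic G/first 25 > Clinic L/first 24 > Clinic B/first 18 > Clinic G/second 15 > Clinic D/second 14 > Clinic A/second 11 > Clinic L/second 9 > Clinic B/second 8.
Fill Clinic A first block (25 at 30) → 155 left.
Clinic D first at 28: fill all 25 → 130 left.
Clinic G first at 25: fill all 35 → 95 left.
Clinic L/first (24): +10 → 85 left.
Clinic B first at 18: fill all 50 → 35 left.
35 remain; put them into Clinic G second at 15.
Total = 30×25 + 28×25 + 25×35 + 24×10 + 18×50 + 15×35 = 3990.

3990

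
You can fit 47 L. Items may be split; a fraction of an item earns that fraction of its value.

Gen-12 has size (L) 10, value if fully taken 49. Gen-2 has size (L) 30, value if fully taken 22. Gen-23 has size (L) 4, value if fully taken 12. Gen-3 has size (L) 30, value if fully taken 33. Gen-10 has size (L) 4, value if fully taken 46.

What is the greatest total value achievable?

Best value per unit of size first: Gen-10 46/4≈11.5, Gen-12 49/10≈4.9, Gen-23 12/4≈3, Gen-3 33/30≈1.1, Gen-2 22/30≈0.733.
All 4 L of Gen-10 fit (value 46) — 43 remain.
All 10 L of Gen-12 fit (value 49) — 33 remain.
Gen-23: take in full, 4 L for value 12 — 29 left.
29 L left: a 29/30 share of Gen-3 gives 33×29/30 = 31.9.
Total value = 138.9.

138.9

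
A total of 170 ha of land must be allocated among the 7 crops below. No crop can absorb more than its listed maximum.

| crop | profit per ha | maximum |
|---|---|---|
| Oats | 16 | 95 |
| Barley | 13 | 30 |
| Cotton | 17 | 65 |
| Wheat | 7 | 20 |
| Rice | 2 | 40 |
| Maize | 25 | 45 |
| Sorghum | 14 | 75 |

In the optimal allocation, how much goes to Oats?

60

Rank by profit per ha: Maize 25 > Cotton 17 > Oats 16 > Sorghum 14 > Barley 13 > Wheat 7 > Rice 2.
Give Maize 45 to hit its cap of 45 → 125 left.
Cotton takes 65 to reach its cap of 65 → 60 left.
Oats has room for 95 but only 60 remain, so it gets 60.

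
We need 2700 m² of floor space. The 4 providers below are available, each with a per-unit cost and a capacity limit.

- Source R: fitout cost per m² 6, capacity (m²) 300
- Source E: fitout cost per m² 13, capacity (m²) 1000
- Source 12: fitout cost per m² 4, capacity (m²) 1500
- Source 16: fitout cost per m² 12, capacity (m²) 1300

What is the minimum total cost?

18600

Cheapest first:
Take 1500 from Source 12 at 4 ; need 1200 more.
Source R (6): use full 300 ; 900 m² to go.
Source 16 (12): take the remaining 900 ; done.
Source E: unused.
Cost = 1500×4 + 300×6 + 900×12 = 18600.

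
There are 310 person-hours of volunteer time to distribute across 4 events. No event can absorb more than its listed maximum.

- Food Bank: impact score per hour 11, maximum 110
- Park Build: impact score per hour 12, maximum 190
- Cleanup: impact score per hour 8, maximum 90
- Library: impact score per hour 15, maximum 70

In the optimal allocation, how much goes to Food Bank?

50

Rank by impact score per hour: Library 15 > Park Build 12 > Food Bank 11 > Cleanup 8.
Library takes 70 to reach its cap of 70 — 240 left.
Park Build: +190 to 190 (cap) — 50 left.
Only 50 left; Food Bank takes them to reach 50.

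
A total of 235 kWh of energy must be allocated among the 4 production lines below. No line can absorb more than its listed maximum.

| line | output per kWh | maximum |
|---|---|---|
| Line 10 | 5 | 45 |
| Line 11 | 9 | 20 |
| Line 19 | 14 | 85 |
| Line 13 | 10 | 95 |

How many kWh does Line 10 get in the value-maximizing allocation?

Highest output per kWh first: Line 19 14 > Line 13 10 > Line 11 9 > Line 10 5.
Line 19 takes 85 to reach its cap of 85 → 150 left.
Line 13: +95 to 95 (cap) → 55 left.
Line 11 takes 20 to reach its cap of 20 → 35 left.
Line 10: +35 (room for 45) → 35. Pool exhausted.

35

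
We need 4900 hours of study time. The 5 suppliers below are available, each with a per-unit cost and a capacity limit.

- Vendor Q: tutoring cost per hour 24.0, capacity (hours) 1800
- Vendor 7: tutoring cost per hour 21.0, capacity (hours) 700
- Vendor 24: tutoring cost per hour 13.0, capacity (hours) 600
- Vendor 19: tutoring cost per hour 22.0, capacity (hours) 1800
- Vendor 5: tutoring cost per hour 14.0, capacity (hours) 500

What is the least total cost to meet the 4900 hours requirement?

Fill from the cheapest supplier first.
Vendor 24 (13.0): use full 600 — 4300 hours to go.
Vendor 5 (14.0): use full 500 — 3800 hours to go.
Vendor 7 at 21.0: take all 700 hours — 3100 still needed.
Vendor 19 at 22.0: take all 1800 hours — 1300 still needed.
Take 1300 from Vendor Q at 24.0 to finish.
Cost = 600×13.0 + 500×14.0 + 700×21.0 + 1800×22.0 + 1300×24.0 = 100300.

100300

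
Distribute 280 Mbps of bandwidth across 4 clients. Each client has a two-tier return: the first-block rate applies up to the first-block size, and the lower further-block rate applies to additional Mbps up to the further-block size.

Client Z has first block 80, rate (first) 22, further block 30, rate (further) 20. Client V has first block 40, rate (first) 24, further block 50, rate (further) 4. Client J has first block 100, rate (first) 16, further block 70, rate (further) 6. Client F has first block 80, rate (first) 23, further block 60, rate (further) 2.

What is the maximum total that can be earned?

5960

Order all 8 blocks by rate: Client V/first 24 > Client F/first 23 > Client Z/first 22 > Client Z/second 20 > Client J/first 16 > Client J/second 6 > Client V/second 4 > Client F/second 2.
Fill Client V first block (40 at 24) ; 240 left.
Client F/first (23): +80 ; 160 left.
Client Z/first (22): +80 ; 80 left.
Client Z/second (20): +30 ; 50 left.
50 remain; put them into Client J first at 16.
Total = 24×40 + 23×80 + 22×80 + 20×30 + 16×50 = 5960.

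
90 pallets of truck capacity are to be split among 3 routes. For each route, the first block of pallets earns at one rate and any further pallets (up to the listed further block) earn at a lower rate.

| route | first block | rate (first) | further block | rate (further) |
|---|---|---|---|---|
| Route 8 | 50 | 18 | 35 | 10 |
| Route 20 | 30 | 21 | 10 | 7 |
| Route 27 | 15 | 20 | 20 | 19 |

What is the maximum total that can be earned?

Order all 6 blocks by rate: Route 20/first 21 > Route 27/first 20 > Route 27/second 19 > Route 8/first 18 > Route 8/second 10 > Route 20/second 7.
Fill Route 20 first block (30 at 21) → 60 left.
Route 27 first at 20: fill all 15 → 45 left.
Route 27 second at 19: fill all 20 → 25 left.
25 remain; put them into Route 8 first at 18.
Total = 21×30 + 20×15 + 19×20 + 18×25 = 1760.

1760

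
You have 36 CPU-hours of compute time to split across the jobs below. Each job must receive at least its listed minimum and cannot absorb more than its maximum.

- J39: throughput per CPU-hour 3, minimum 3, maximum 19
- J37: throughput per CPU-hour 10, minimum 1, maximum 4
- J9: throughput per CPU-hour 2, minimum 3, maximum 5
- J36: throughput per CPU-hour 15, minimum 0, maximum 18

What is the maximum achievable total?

Meeting every minimum uses 3+1+3+0 = 7 CPU-hours, leaving 29.
Rank by throughput per CPU-hour: J36 15 > J37 10 > J39 3 > J9 2.
J36 takes 18 more to reach its cap of 18 → 11 left.
Give J37 3 more to hit its cap of 4 → 8 left.
Only 8 left; J39 takes them to reach 11.
Total = 3×11 + 10×4 + 2×3 + 15×18 = 349.

349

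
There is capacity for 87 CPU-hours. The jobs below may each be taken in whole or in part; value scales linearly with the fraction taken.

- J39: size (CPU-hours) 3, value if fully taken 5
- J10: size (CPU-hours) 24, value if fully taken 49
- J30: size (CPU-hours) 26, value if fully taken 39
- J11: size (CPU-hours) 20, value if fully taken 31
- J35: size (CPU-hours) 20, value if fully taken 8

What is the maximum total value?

Best value per unit of size first: J10 49/24≈2.04, J39 5/3≈1.67, J11 31/20≈1.55, J30 39/26≈1.5, J35 8/20≈0.4.
J10: take in full, 24 CPU-hours for value 49 — 63 left.
All 3 CPU-hours of J39 fit (value 5) — 60 remain.
Take all of J11 (20 CPU-hours, value 31) — 40 CPU-hours left.
J30: take in full, 26 CPU-hours for value 39 — 14 left.
Only 14 CPU-hours remain; take 14/20 of J35 for value 8×14/20 = 5.6.
Total value = 129.6.

129.6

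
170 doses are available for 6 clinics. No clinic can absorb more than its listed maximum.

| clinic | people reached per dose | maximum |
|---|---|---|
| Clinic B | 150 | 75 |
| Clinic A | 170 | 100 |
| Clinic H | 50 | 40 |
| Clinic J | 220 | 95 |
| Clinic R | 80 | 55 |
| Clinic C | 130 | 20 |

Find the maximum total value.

33650

Rank by people reached per dose: Clinic J 220 > Clinic A 170 > Clinic B 150 > Clinic C 130 > Clinic R 80 > Clinic H 50.
Give Clinic J 95 to hit its cap of 95 — 75 left.
Only 75 left; Clinic A takes them to reach 75.
Total = 170×75 + 220×95 = 33650.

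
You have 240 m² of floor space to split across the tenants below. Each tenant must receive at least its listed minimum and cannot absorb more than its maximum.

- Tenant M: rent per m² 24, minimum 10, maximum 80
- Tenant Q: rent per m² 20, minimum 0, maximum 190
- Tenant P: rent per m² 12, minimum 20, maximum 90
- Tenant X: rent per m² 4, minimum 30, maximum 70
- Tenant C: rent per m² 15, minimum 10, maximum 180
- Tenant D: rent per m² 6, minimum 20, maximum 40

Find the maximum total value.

4150

Meeting every minimum uses 10+0+20+30+10+20 = 90 m², leaving 150.
Rank by rent per m²: Tenant M 24 > Tenant Q 20 > Tenant C 15 > Tenant P 12 > Tenant D 6 > Tenant X 4.
Tenant M: +70 to 80 (cap) — 80 left.
Only 80 left; Tenant Q takes them to reach 80.
Total = 24×80 + 20×80 + 12×20 + 4×30 + 15×10 + 6×20 = 4150.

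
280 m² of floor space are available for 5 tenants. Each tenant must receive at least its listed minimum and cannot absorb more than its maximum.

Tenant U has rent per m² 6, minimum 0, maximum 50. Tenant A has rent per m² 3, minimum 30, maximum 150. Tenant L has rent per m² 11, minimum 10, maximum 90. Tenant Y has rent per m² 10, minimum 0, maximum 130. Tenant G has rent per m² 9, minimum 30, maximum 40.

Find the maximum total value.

Meeting every minimum uses 0+30+10+0+30 = 70 m², leaving 210.
Order the tenants by rent per m²: Tenant L 11 > Tenant Y 10 > Tenant G 9 > Tenant U 6 > Tenant A 3.
Tenant L: +80 to 90 (cap) ; 130 left.
Tenant Y takes 130 more to reach its cap of 130 ; 0 left.
Total = 3×30 + 11×90 + 10×130 + 9×30 = 2650.

2650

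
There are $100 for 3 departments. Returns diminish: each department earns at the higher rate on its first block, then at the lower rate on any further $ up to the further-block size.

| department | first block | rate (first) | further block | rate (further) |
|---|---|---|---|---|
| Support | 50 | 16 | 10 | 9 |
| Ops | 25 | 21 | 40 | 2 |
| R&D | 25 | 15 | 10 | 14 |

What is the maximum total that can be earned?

1700

Treat each block as its own option and order by rate: Ops/tier1 21 > Support/tier1 16 > R&D/tier1 15 > R&D/tier2 14 > Support/tier2 9 > Ops/tier2 2.
Ops/tier1 (21): +25 — 75 left.
Fill Support tier1 block (50 at 16) — 25 left.
Fill R&D tier1 block (25 at 15) — 0 left.
Total = 21×25 + 16×50 + 15×25 = 1700.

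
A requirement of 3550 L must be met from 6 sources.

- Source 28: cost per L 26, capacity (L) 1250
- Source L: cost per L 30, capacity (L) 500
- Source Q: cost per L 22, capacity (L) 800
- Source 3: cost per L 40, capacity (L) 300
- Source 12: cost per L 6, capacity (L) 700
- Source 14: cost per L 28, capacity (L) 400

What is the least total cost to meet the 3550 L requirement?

77500

Cheapest first:
Take 700 from Source 12 at 6 ; need 2850 more.
Source Q at 22: take all 800 L ; 2050 still needed.
Source 28 (26): use full 1250 ; 800 L to go.
Source 14 (28): use full 400 ; 400 L to go.
Source L at 30: take 400 of its 500 ; requirement met.
Source 3: unused.
Cost = 700×6 + 800×22 + 1250×26 + 400×28 + 400×30 = 77500.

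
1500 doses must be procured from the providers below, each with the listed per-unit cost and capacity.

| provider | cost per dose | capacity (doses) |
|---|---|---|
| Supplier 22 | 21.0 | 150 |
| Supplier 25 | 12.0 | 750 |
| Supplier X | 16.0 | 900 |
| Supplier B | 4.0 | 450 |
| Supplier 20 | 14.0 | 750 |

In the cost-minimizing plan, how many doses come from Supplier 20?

300

Fill from the cheapest provider first.
Supplier B (4.0): use full 450 — 1050 doses to go.
Supplier 25 at 12.0: take all 750 doses — 300 still needed.
Supplier 20 at 14.0: take 300 of its 750 — requirement met.
Supplier X, Supplier 22: unused.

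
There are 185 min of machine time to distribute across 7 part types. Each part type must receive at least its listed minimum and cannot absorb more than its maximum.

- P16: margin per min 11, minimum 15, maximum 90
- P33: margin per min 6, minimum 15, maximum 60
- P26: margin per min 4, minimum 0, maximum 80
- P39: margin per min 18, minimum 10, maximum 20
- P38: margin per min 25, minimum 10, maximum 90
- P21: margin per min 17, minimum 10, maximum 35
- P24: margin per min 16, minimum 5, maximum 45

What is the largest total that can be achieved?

Meeting every minimum uses 15+15+0+10+10+10+5 = 65 min, leaving 120.
Order the part types by margin per min: P38 25 > P39 18 > P21 17 > P24 16 > P16 11 > P33 6 > P26 4.
Give P38 80 more to hit its cap of 90 — 40 left.
Give P39 10 more to hit its cap of 20 — 30 left.
P21: +25 to 35 (cap) — 5 left.
Only 5 left; P24 takes them to reach 10.
Total = 11×15 + 6×15 + 18×20 + 25×90 + 17×35 + 16×10 = 3620.

3620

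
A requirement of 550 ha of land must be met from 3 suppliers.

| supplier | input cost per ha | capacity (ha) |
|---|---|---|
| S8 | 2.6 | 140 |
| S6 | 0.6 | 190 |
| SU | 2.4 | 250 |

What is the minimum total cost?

1000

Use suppliers in increasing cost order.
Take 190 from S6 at 0.6 ; need 360 more.
SU at 2.4: take all 250 ha ; 110 still needed.
S8 at 2.6: take 110 of its 140 ; requirement met.
Cost = 190×0.6 + 250×2.4 + 110×2.6 = 1000.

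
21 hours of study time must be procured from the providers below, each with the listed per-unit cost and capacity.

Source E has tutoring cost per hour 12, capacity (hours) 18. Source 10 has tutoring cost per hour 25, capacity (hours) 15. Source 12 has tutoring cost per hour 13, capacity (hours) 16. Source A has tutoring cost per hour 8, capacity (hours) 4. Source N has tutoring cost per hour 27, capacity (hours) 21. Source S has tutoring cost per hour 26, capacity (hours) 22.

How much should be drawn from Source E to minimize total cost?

Cheapest first:
Take 4 from Source A at 8 → need 17 more.
Source E (12): take the remaining 17 → done.
Source 12, Source 10, Source S, Source N: unused.

17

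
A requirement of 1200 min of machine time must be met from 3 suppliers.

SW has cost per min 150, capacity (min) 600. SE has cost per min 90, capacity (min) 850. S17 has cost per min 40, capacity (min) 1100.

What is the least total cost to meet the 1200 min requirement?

Cheapest first:
Take 1100 from S17 at 40 → need 100 more.
SE (90): take the remaining 100 → done.
SW: unused.
Cost = 1100×40 + 100×90 = 53000.

53000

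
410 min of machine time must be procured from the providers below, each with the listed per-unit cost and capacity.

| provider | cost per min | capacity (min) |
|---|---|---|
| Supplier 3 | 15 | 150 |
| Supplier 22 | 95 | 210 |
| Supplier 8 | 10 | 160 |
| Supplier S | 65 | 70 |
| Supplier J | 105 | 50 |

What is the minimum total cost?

11250

Cheapest first:
Take 160 from Supplier 8 at 10 — need 250 more.
Supplier 3 (15): use full 150 — 100 min to go.
Supplier S at 65: take all 70 min — 30 still needed.
Supplier 22 (95): take the remaining 30 — done.
Supplier J: unused.
Cost = 160×10 + 150×15 + 70×65 + 30×95 = 11250.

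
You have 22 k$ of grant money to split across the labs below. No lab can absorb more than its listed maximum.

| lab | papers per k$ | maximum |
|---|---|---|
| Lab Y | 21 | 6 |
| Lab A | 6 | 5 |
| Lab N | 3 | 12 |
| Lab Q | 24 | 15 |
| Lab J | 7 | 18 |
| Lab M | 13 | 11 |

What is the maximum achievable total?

499

Highest papers per k$ first: Lab Q 24 > Lab Y 21 > Lab M 13 > Lab J 7 > Lab A 6 > Lab N 3.
Give Lab Q 15 to hit its cap of 15 ; 7 left.
Give Lab Y 6 to hit its cap of 6 ; 1 left.
Only 1 left; Lab M takes them to reach 1.
Total = 21×6 + 24×15 + 13×1 = 499.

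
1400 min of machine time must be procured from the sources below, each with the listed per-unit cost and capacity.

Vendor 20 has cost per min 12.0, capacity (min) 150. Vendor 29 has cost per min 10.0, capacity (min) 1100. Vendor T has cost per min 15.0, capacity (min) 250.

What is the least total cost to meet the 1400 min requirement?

Cheapest first:
Vendor 29 at 10.0: take all 1100 min ; 300 still needed.
Take 150 from Vendor 20 at 12.0 ; need 150 more.
Vendor T (15.0): take the remaining 150 ; done.
Cost = 1100×10.0 + 150×12.0 + 150×15.0 = 15050.

15050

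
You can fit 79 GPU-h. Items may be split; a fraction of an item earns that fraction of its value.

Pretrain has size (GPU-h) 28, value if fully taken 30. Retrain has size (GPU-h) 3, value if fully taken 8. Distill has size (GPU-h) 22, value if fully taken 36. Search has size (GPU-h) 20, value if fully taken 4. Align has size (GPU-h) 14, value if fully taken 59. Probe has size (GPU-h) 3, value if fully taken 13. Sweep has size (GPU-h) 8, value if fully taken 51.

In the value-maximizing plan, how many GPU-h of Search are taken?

1

Rank by value-to-size ratio: Sweep 51/8≈6.38, Probe 13/3≈4.33, Align 59/14≈4.21, Retrain 8/3≈2.67, Distill 36/22≈1.64, Pretrain 30/28≈1.07, Search 4/20≈0.2.
Take all of Sweep (8 GPU-h, value 51) — 71 GPU-h left.
Take all of Probe (3 GPU-h, value 13) — 68 GPU-h left.
Align: take in full, 14 GPU-h for value 59 — 54 left.
Take all of Retrain (3 GPU-h, value 8) — 51 GPU-h left.
Distill: take in full, 22 GPU-h for value 36 — 29 left.
All 28 GPU-h of Pretrain fit (value 30) — 1 remain.
Only 1 GPU-h remain; take 1/20 of Search for value 4×1/20 = 0.2.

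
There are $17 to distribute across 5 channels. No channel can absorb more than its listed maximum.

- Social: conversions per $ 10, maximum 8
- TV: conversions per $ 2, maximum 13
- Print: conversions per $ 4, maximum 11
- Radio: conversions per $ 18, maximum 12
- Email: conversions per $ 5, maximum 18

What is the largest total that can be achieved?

Highest conversions per $ first: Radio 18 > Social 10 > Email 5 > Print 4 > TV 2.
Radio takes 12 to reach its cap of 12 — 5 left.
Social: +5 (room for 8) → 5. Pool exhausted.
Total = 10×5 + 18×12 = 266.

266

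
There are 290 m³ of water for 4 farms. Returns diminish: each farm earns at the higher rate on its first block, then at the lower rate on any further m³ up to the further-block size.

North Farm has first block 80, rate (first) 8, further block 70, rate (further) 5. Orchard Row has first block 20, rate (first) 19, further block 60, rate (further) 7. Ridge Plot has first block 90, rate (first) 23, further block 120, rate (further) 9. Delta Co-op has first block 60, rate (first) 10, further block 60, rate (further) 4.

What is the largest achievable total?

Order all 8 blocks by rate: Ridge Plot/tier1 23 > Orchard Row/tier1 19 > Delta Co-op/tier1 10 > Ridge Plot/tier2 9 > North Farm/tier1 8 > Orchard Row/tier2 7 > North Farm/tier2 5 > Delta Co-op/tier2 4.
Fill Ridge Plot tier1 block (90 at 23) ; 200 left.
Orchard Row/tier1 (19): +20 ; 180 left.
Delta Co-op tier1 at 10: fill all 60 ; 120 left.
Ridge Plot tier2 at 9: fill all 120 ; 0 left.
Total = 23×90 + 19×20 + 10×60 + 9×120 = 4130.

4130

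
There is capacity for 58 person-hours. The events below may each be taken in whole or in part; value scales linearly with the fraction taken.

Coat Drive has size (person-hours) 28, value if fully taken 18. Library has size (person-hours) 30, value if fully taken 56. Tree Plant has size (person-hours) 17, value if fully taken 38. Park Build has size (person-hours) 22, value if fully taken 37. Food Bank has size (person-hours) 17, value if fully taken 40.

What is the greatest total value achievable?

Rank by value-to-size ratio: Food Bank 40/17≈2.35, Tree Plant 38/17≈2.24, Library 56/30≈1.87, Park Build 37/22≈1.68, Coat Drive 18/28≈0.643.
Food Bank: take in full, 17 person-hours for value 40 ; 41 left.
Take all of Tree Plant (17 person-hours, value 38) ; 24 person-hours left.
24 person-hours left: a 24/30 share of Library gives 56×24/30 = 44.8.
Total value = 122.8.

122.8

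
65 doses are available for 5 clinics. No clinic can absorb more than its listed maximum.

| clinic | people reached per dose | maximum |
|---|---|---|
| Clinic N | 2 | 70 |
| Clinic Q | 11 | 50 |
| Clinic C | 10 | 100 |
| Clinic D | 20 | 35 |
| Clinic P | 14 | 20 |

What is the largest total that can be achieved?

Highest people reached per dose first: Clinic D 20 > Clinic P 14 > Clinic Q 11 > Clinic C 10 > Clinic N 2.
Give Clinic D 35 to hit its cap of 35 — 30 left.
Clinic P takes 20 to reach its cap of 20 — 10 left.
Clinic Q: +10 (room for 50) → 10. Pool exhausted.
Total = 11×10 + 20×35 + 14×20 = 1090.

1090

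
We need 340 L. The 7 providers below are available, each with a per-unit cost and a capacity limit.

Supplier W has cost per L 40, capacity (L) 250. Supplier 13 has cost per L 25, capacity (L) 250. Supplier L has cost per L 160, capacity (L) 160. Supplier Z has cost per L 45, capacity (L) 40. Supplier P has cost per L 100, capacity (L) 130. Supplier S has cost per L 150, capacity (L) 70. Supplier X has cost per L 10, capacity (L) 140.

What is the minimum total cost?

Use providers in increasing cost order.
Supplier X at 10: take all 140 L → 200 still needed.
Supplier 13 at 25: take 200 of its 250 → requirement met.
Supplier W, Supplier Z, Supplier P, Supplier S, Supplier L: unused.
Cost = 140×10 + 200×25 = 6400.

6400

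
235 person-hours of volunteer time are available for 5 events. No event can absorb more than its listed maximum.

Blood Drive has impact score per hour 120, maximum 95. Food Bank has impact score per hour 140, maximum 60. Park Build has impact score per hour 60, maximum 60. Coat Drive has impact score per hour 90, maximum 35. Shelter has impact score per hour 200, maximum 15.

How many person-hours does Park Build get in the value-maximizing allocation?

Highest impact score per hour first: Shelter 200 > Food Bank 140 > Blood Drive 120 > Coat Drive 90 > Park Build 60.
Shelter: +15 to 15 (cap) — 220 left.
Give Food Bank 60 to hit its cap of 60 — 160 left.
Give Blood Drive 95 to hit its cap of 95 — 65 left.
Coat Drive takes 35 to reach its cap of 35 — 30 left.
Park Build: +30 (room for 60) → 30. Pool exhausted.

30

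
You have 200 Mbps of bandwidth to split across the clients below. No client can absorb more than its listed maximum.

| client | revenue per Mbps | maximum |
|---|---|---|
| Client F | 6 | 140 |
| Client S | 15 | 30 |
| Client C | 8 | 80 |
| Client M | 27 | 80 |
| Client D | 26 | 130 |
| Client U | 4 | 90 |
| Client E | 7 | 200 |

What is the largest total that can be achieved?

5280

Rank by revenue per Mbps: Client M 27 > Client D 26 > Client S 15 > Client C 8 > Client E 7 > Client F 6 > Client U 4.
Client M takes 80 to reach its cap of 80 ; 120 left.
Only 120 left; Client D takes them to reach 120.
Total = 27×80 + 26×120 = 5280.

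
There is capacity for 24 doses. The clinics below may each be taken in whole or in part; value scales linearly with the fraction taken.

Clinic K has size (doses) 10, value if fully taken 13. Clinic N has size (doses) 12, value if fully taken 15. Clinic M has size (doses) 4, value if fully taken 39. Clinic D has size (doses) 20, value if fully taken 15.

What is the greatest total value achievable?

64.5

Sort by value density: Clinic M 39/4≈9.75, Clinic K 13/10≈1.3, Clinic N 15/12≈1.25, Clinic D 15/20≈0.75.
Take all of Clinic M (4 doses, value 39) — 20 doses left.
All 10 doses of Clinic K fit (value 13) — 10 remain.
10 doses left: a 10/12 share of Clinic N gives 15×10/12 = 12.5.
Total value = 64.5.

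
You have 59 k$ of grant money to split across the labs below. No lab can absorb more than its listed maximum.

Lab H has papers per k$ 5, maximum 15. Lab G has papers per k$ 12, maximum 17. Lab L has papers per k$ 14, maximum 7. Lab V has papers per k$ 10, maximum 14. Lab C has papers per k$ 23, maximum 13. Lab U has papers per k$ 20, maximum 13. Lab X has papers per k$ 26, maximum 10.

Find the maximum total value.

1109

Highest papers per k$ first: Lab X 26 > Lab C 23 > Lab U 20 > Lab L 14 > Lab G 12 > Lab V 10 > Lab H 5.
Lab X: +10 to 10 (cap) → 49 left.
Lab C: +13 to 13 (cap) → 36 left.
Give Lab U 13 to hit its cap of 13 → 23 left.
Lab L: +7 to 7 (cap) → 16 left.
Lab G: +16 (room for 17) → 16. Pool exhausted.
Total = 12×16 + 14×7 + 23×13 + 20×13 + 26×10 = 1109.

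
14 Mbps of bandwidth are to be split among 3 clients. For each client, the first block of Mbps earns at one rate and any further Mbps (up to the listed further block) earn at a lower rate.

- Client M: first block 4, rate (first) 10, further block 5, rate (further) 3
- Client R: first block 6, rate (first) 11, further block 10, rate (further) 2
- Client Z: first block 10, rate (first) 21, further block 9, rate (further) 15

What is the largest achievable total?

270

Order all 6 blocks by rate: Client Z/tier1 21 > Client Z/tier2 15 > Client R/tier1 11 > Client M/tier1 10 > Client M/tier2 3 > Client R/tier2 2.
Client Z/tier1 (21): +10 — 4 left.
4 remain; put them into Client Z tier2 at 15.
Total = 21×10 + 15×4 = 270.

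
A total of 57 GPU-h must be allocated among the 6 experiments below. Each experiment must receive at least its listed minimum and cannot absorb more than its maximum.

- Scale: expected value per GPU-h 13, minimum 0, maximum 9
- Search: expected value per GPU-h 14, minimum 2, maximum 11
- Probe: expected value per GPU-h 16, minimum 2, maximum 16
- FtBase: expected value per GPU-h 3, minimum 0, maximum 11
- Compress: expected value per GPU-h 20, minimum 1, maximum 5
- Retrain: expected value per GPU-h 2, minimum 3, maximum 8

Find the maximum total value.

Meeting every minimum uses 0+2+2+0+1+3 = 8 GPU-h, leaving 49.
Rank by expected value per GPU-h: Compress 20 > Probe 16 > Search 14 > Scale 13 > FtBase 3 > Retrain 2.
Give Compress 4 more to hit its cap of 5 ; 45 left.
Probe: +14 to 16 (cap) ; 31 left.
Give Search 9 more to hit its cap of 11 ; 22 left.
Scale takes 9 more to reach its cap of 9 ; 13 left.
FtBase: +11 to 11 (cap) ; 2 left.
Only 2 left; Retrain takes them to reach 5.
Total = 13×9 + 14×11 + 16×16 + 3×11 + 20×5 + 2×5 = 670.

670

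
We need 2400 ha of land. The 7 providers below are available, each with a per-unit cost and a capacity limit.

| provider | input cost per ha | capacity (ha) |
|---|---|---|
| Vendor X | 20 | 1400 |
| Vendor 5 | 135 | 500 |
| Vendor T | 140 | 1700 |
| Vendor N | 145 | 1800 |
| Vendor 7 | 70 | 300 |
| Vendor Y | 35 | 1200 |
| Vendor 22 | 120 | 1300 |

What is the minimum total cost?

Use providers in increasing cost order.
Vendor X (20): use full 1400 → 1000 ha to go.
Take 1000 from Vendor Y at 35 to finish.
Vendor 7, Vendor 22, Vendor 5, Vendor T, Vendor N: unused.
Cost = 1400×20 + 1000×35 = 63000.

63000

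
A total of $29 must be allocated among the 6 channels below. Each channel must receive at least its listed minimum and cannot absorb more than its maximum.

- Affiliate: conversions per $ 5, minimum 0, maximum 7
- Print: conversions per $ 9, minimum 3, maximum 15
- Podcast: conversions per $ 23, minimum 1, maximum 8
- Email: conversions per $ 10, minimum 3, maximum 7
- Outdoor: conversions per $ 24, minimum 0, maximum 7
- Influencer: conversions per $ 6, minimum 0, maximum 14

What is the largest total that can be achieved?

485

Meeting every minimum uses 0+3+1+3+0+0 = 7 $, leaving 22.
Rank by conversions per $: Outdoor 24 > Podcast 23 > Email 10 > Print 9 > Influencer 6 > Affiliate 5.
Outdoor takes 7 more to reach its cap of 7 ; 15 left.
Podcast takes 7 more to reach its cap of 8 ; 8 left.
Give Email 4 more to hit its cap of 7 ; 4 left.
Only 4 left; Print takes them to reach 7.
Total = 9×7 + 23×8 + 10×7 + 24×7 = 485.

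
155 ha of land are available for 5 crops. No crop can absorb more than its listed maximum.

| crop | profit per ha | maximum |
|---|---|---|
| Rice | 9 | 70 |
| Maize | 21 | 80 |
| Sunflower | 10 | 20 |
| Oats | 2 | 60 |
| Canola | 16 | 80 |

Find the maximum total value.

Highest profit per ha first: Maize 21 > Canola 16 > Sunflower 10 > Rice 9 > Oats 2.
Maize: +80 to 80 (cap) — 75 left.
Only 75 left; Canola takes them to reach 75.
Total = 21×80 + 16×75 = 2880.

2880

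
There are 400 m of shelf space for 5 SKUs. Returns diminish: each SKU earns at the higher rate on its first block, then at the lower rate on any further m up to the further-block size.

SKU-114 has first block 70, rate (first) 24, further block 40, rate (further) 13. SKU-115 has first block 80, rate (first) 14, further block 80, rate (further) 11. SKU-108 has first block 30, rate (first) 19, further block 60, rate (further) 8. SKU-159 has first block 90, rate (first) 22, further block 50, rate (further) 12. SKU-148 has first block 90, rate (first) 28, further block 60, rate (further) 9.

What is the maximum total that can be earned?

Treat each block as its own option and order by rate: SKU-148/first 28 > SKU-114/first 24 > SKU-159/first 22 > SKU-108/first 19 > SKU-115/first 14 > SKU-114/second 13 > SKU-159/second 12 > SKU-115/second 11 > SKU-148/second 9 > SKU-108/second 8.
Fill SKU-148 first block (90 at 28) — 310 left.
Fill SKU-114 first block (70 at 24) — 240 left.
SKU-159/first (22): +90 — 150 left.
Fill SKU-108 first block (30 at 19) — 120 left.
SKU-115/first (14): +80 — 40 left.
SKU-114/second (13): +40 — 0 left.
Total = 28×90 + 24×70 + 22×90 + 19×30 + 14×80 + 13×40 = 8390.

8390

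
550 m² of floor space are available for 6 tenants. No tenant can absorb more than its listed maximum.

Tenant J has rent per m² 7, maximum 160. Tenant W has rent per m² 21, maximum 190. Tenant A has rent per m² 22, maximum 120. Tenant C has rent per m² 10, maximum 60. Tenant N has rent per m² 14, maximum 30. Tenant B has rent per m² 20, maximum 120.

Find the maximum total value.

Rank by rent per m²: Tenant A 22 > Tenant W 21 > Tenant B 20 > Tenant N 14 > Tenant C 10 > Tenant J 7.
Tenant A: +120 to 120 (cap) — 430 left.
Tenant W: +190 to 190 (cap) — 240 left.
Tenant B: +120 to 120 (cap) — 120 left.
Give Tenant N 30 to hit its cap of 30 — 90 left.
Tenant C: +60 to 60 (cap) — 30 left.
Tenant J: +30 (room for 160) → 30. Pool exhausted.
Total = 7×30 + 21×190 + 22×120 + 10×60 + 14×30 + 20×120 = 10260.

10260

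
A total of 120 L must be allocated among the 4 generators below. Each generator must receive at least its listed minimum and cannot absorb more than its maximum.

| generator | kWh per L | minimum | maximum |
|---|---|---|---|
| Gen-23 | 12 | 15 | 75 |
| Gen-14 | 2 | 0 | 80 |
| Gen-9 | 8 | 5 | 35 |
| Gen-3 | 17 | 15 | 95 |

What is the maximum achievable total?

1895

Meeting every minimum uses 15+0+5+15 = 35 L, leaving 85.
Order the generators by kWh per L: Gen-3 17 > Gen-23 12 > Gen-9 8 > Gen-14 2.
Gen-3 takes 80 more to reach its cap of 95 ; 5 left.
Gen-23 has room for 60 more but only 5 remain, so it gets 20.
Total = 12×20 + 8×5 + 17×95 = 1895.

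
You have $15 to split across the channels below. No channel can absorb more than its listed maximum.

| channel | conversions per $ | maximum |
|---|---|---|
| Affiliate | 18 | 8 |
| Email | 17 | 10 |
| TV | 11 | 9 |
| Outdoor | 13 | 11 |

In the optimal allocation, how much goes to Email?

Rank by conversions per $: Affiliate 18 > Email 17 > Outdoor 13 > TV 11.
Affiliate takes 8 to reach its cap of 8 — 7 left.
Email has room for 10 but only 7 remain, so it gets 7.

7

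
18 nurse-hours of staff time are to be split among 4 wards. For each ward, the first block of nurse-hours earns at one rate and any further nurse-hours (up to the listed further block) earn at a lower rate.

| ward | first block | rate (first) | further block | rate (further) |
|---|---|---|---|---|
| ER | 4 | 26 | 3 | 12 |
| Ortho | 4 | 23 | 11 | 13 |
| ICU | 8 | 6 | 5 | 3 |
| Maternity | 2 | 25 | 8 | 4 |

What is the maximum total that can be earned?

350

Treat each block as its own option and order by rate: ER/T1 26 > Maternity/T1 25 > Ortho/T1 23 > Ortho/T2 13 > ER/T2 12 > ICU/T1 6 > Maternity/T2 4 > ICU/T2 3.
ER T1 at 26: fill all 4 — 14 left.
Fill Maternity T1 block (2 at 25) — 12 left.
Fill Ortho T1 block (4 at 23) — 8 left.
Ortho/T2: +8 of 11 at 13; pool empty.
Total = 26×4 + 25×2 + 23×4 + 13×8 = 350.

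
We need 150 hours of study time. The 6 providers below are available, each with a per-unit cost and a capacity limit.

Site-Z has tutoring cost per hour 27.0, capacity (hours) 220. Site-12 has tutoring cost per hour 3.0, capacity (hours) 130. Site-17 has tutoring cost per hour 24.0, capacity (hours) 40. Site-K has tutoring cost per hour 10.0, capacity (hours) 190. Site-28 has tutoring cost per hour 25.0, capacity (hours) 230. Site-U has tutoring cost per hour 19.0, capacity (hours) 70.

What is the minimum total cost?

Fill from the cheapest provider first.
Site-12 (3.0): use full 130 ; 20 hours to go.
Site-K at 10.0: take 20 of its 190 ; requirement met.
Site-U, Site-17, Site-28, Site-Z: unused.
Cost = 130×3.0 + 20×10.0 = 590.

590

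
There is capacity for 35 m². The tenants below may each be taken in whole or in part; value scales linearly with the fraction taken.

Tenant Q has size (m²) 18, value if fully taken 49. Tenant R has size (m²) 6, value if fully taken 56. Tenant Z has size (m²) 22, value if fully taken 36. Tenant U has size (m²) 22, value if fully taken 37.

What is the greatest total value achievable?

Rank by value-to-size ratio: Tenant R 56/6≈9.33, Tenant Q 49/18≈2.72, Tenant U 37/22≈1.68, Tenant Z 36/22≈1.64.
All 6 m² of Tenant R fit (value 56) → 29 remain.
All 18 m² of Tenant Q fit (value 49) → 11 remain.
Fill the last 11 m² with part of Tenant U: 11/22 of it earns 18.5.
Total value = 123.5.

123.5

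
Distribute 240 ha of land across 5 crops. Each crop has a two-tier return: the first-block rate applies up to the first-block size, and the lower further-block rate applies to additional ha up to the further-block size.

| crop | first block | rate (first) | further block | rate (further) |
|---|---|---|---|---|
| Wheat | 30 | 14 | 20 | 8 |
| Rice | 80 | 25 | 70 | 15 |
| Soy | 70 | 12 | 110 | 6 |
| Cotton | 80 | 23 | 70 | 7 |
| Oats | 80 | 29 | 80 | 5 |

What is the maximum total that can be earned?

Rank every tier by rate: Oats/T1 29 > Rice/T1 25 > Cotton/T1 23 > Rice/T2 15 > Wheat/T1 14 > Soy/T1 12 > Wheat/T2 8 > Cotton/T2 7 > Soy/T2 6 > Oats/T2 5.
Oats T1 at 29: fill all 80 — 160 left.
Rice T1 at 25: fill all 80 — 80 left.
Fill Cotton T1 block (80 at 23) — 0 left.
Total = 29×80 + 25×80 + 23×80 = 6160.

6160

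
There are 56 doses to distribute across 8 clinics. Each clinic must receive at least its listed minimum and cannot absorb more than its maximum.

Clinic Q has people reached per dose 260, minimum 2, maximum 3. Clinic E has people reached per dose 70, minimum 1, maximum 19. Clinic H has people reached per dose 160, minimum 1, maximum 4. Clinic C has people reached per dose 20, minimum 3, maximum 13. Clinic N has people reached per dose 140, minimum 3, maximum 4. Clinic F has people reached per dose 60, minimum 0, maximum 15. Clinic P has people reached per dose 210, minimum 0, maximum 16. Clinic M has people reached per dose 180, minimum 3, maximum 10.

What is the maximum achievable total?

8320

Meeting every minimum uses 2+1+1+3+3+0+0+3 = 13 doses, leaving 43.
Highest people reached per dose first: Clinic Q 260 > Clinic P 210 > Clinic M 180 > Clinic H 160 > Clinic N 140 > Clinic E 70 > Clinic F 60 > Clinic C 20.
Clinic Q: +1 to 3 (cap) ; 42 left.
Give Clinic P 16 more to hit its cap of 16 ; 26 left.
Clinic M: +7 to 10 (cap) ; 19 left.
Clinic H takes 3 more to reach its cap of 4 ; 16 left.
Clinic N takes 1 more to reach its cap of 4 ; 15 left.
Clinic E: +15 (room for 18) → 16. Pool exhausted.
Total = 260×3 + 70×16 + 160×4 + 20×3 + 140×4 + 210×16 + 180×10 = 8320.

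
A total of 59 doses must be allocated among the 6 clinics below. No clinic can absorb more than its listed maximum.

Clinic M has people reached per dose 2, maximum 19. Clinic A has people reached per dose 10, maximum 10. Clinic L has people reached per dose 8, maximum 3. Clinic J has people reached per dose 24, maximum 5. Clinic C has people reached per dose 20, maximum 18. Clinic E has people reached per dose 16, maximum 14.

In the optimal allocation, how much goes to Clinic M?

9

Highest people reached per dose first: Clinic J 24 > Clinic C 20 > Clinic E 16 > Clinic A 10 > Clinic L 8 > Clinic M 2.
Give Clinic J 5 to hit its cap of 5 → 54 left.
Clinic C: +18 to 18 (cap) → 36 left.
Clinic E takes 14 to reach its cap of 14 → 22 left.
Clinic A: +10 to 10 (cap) → 12 left.
Give Clinic L 3 to hit its cap of 3 → 9 left.
Only 9 left; Clinic M takes them to reach 9.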